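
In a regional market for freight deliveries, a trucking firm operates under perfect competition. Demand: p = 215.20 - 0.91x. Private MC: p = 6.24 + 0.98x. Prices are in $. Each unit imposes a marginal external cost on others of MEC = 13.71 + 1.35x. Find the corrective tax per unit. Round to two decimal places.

tax = $95.06 per unit

Social marginal cost = private MC + MEC = 19.95 + 2.33x.
Set SMC = demand: 19.95 + 2.33x = 215.20 - 0.91x → x* = 60.2623.
The Pigouvian tax equals MEC at x*: 13.71 + 1.35×60.2623 = 95.0641.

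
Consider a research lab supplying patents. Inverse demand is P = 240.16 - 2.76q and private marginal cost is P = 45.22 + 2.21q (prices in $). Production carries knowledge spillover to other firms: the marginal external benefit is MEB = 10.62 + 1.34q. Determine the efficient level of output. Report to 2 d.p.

Social marginal cost = private MC − MEB = 34.60 + 0.87q.
Set SMC = demand: 34.60 + 0.87q = 240.16 - 2.76q → q* = 56.6281.

q* = 56.63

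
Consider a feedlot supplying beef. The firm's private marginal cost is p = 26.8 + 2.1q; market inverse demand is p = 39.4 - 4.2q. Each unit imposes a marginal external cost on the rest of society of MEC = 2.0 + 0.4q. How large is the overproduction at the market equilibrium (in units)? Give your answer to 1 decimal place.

0.4 units

Market equilibrium (private): 26.8 + 2.1q = 39.4 - 4.2q → q_m = 2.0000.
Social marginal cost = private MC + MEC = 28.8 + 2.5q.
Set SMC = demand: 28.8 + 2.5q = 39.4 - 4.2q → q* = 1.5821.
Gap = |2.0000 − 1.5821| = 0.4179.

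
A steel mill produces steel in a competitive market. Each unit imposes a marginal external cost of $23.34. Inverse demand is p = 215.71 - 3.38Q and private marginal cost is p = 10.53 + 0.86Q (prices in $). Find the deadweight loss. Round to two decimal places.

Market equilibrium (private): 10.53 + 0.86Q = 215.71 - 3.38Q → Q_m = 48.3915.
Social marginal cost = private MC + MEC = 33.87 + 0.86Q.
Set SMC = demand: 33.87 + 0.86Q = 215.71 - 3.38Q → Q* = 42.8868.
Between Q* and Q_m the wedge SMC − demand runs linearly from 0 to MEC(Q_m), so the loss is a triangle.
DWL = ½ × 5.5047 × 23.3400 = 64.2398.

DWL = $64.24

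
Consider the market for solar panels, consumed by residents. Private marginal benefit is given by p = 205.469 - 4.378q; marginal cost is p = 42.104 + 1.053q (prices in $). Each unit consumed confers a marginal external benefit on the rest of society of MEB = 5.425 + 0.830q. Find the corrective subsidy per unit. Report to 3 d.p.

Social marginal benefit = demand + MEB = 210.894 - 3.548q.
Set SMB = MC: 210.894 - 3.548q = 42.104 + 1.053q → q* = 36.6855.
The Pigouvian subsidy equals MEB at q*: 5.425 + 0.830×36.6855 = 35.8740.

subsidy = $35.874 per unit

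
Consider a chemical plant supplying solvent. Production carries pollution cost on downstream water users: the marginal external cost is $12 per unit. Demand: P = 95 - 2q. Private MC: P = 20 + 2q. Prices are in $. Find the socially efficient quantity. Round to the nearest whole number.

Social marginal cost = private MC + MEC = 32 + 2q.
Set SMC = demand: 32 + 2q = 95 - 2q → q* = 15.7500.

q* = 16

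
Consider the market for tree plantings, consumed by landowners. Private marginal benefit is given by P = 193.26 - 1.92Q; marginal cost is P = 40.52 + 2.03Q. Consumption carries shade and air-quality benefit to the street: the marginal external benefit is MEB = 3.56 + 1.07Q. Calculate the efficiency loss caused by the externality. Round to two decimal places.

DWL = 350.55

Market equilibrium (private): 40.52 + 2.03Q = 193.26 - 1.92Q → Q_m = 38.6684.
Social marginal benefit = demand + MEB = 196.82 - 0.85Q.
Set SMB = MC: 196.82 - 0.85Q = 40.52 + 2.03Q → Q* = 54.2708.
Height of the DWL triangle at Q_m is SMB(Q_m) − MC(Q_m) = MEB(Q_m) = 44.9351.
DWL = ½ × 15.6024 × 44.9351 = 350.5477.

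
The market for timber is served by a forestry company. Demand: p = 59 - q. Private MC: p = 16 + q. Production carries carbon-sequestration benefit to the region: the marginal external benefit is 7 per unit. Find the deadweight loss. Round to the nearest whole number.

Market equilibrium (private): 16 + q = 59 - q → q_m = 21.5000.
Social marginal cost = private MC − MEB = 9 + q.
Set SMC = demand: 9 + q = 59 - q → q* = 25.0000.
Height of the DWL triangle at q_m is demand(q_m) − SMC(q_m) = MEB(q_m) = 7.0000.
DWL = ½ × 3.5000 × 7.0000 = 12.2500.

DWL = 12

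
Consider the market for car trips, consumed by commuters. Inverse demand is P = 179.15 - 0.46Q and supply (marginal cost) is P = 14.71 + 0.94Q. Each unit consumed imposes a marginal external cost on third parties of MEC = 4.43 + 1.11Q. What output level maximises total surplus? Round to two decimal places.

Social marginal benefit = demand − MEC = 174.72 - 1.57Q.
Set SMB = MC: 174.72 - 1.57Q = 14.71 + 0.94Q → Q* = 63.7490.

Q* = 63.75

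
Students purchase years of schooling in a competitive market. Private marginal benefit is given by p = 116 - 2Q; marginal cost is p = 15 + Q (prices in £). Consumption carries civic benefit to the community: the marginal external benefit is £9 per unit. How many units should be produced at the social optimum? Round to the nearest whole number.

Social marginal benefit = demand + MEB = 125 - 2Q.
Set SMB = MC: 125 - 2Q = 15 + Q → Q* = 36.6667.

Q* = 37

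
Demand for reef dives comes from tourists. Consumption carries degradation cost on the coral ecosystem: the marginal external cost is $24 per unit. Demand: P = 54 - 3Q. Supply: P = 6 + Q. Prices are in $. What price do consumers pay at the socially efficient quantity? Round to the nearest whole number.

P = $36

Social marginal benefit = demand − MEC = 30 - 3Q.
Set SMB = MC: 30 - 3Q = 6 + Q → Q* = 6.0000.
Consumer price on the demand curve at Q*: 54 − 3×6.0000 = 36.0000.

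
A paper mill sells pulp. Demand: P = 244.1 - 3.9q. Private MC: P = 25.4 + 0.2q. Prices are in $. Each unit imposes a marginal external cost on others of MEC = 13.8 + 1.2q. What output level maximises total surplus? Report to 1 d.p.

q* = 38.7

Social marginal cost = private MC + MEC = 39.2 + 1.4q.
Set SMC = demand: 39.2 + 1.4q = 244.1 - 3.9q → q* = 38.6604.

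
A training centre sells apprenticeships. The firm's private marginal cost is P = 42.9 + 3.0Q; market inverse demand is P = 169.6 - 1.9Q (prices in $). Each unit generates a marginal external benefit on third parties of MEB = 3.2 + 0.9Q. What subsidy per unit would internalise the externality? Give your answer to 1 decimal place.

Social marginal cost = private MC − MEB = 39.7 + 2.1Q.
Set SMC = demand: 39.7 + 2.1Q = 169.6 - 1.9Q → Q* = 32.4750.
The Pigouvian subsidy equals MEB at Q*: 3.2 + 0.9×32.4750 = 32.4275.

subsidy = $32.4 per unit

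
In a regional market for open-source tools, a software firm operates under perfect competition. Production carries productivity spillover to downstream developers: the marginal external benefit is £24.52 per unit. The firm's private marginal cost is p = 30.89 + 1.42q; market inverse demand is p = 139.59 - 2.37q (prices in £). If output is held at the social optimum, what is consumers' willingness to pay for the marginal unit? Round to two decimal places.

Social marginal cost = private MC − MEB = 6.37 + 1.42q.
Set SMC = demand: 6.37 + 1.42q = 139.59 - 2.37q → q* = 35.1504.
Consumer price on the demand curve at q*: 139.59 − 2.37×35.1504 = 56.2836.

P = £56.28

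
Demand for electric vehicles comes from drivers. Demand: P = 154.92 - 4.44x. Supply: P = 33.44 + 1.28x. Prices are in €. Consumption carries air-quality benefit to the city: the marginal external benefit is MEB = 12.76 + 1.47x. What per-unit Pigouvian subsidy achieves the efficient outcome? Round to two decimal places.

Social marginal benefit = demand + MEB = 167.68 - 2.97x.
Set SMB = MC: 167.68 - 2.97x = 33.44 + 1.28x → x* = 31.5859.
The Pigouvian subsidy equals MEB at x*: 12.76 + 1.47×31.5859 = 59.1913.

subsidy = €59.19 per unit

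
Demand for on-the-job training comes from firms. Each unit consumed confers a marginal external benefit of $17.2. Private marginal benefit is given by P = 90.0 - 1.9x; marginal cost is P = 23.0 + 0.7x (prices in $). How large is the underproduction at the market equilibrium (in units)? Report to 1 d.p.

Market equilibrium (private): 23.0 + 0.7x = 90.0 - 1.9x → x_m = 25.7692.
Social marginal benefit = demand + MEB = 107.2 - 1.9x.
Set SMB = MC: 107.2 - 1.9x = 23.0 + 0.7x → x* = 32.3846.
Gap = |25.7692 − 32.3846| = 6.6154.

6.6 units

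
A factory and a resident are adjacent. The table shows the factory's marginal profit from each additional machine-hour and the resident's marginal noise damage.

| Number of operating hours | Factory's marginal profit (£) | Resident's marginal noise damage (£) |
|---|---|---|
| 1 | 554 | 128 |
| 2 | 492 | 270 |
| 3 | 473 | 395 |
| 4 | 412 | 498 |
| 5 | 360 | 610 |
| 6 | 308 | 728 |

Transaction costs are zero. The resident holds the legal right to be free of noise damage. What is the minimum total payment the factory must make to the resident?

Efficient level: marginal profit ≥ marginal noise damage through level 3, so k* = 3.
With the resident holding the right, the factory must at least compensate total damage at k*: 128 + 270 + 395 = 793.

£793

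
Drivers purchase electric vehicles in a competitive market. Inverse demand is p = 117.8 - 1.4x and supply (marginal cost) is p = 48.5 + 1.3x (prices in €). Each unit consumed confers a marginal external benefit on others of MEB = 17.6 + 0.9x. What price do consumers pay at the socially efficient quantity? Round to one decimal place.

Social marginal benefit = demand + MEB = 135.4 - 0.5x.
Set SMB = MC: 135.4 - 0.5x = 48.5 + 1.3x → x* = 48.2778.
Consumer price on the demand curve at x*: 117.8 − 1.4×48.2778 = 50.2111.

P = €50.2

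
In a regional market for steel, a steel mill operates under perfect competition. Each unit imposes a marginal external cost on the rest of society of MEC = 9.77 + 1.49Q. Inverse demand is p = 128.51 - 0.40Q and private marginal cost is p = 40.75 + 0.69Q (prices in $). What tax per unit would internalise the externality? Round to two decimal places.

tax = $54.81 per unit

Social marginal cost = private MC + MEC = 50.52 + 2.18Q.
Set SMC = demand: 50.52 + 2.18Q = 128.51 - 0.40Q → Q* = 30.2287.
The Pigouvian tax equals MEC at Q*: 9.77 + 1.49×30.2287 = 54.8108.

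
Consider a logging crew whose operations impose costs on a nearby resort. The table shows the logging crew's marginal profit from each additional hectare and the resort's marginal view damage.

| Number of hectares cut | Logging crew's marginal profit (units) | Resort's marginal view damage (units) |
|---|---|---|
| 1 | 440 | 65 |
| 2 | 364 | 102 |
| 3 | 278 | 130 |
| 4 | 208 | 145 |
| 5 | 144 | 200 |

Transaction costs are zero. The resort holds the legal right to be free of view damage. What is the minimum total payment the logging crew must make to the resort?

442

Efficient level: marginal profit ≥ marginal view damage through level 4, so k* = 4.
With the resort holding the right, the logging crew must at least compensate total damage at k*: 65 + 102 + 130 + 145 = 442.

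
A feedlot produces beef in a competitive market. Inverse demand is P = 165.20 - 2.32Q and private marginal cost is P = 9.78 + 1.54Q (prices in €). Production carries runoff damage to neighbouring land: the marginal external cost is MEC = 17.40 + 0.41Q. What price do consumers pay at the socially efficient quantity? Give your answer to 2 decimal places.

P = €90.21

Social marginal cost = private MC + MEC = 27.18 + 1.95Q.
Set SMC = demand: 27.18 + 1.95Q = 165.20 - 2.32Q → Q* = 32.3232.
Consumer price on the demand curve at Q*: 165.20 − 2.32×32.3232 = 90.2102.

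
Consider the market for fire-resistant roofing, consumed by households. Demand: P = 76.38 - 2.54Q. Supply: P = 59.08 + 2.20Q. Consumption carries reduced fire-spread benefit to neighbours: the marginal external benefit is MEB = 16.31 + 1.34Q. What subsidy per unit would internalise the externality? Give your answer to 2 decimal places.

Social marginal benefit = demand + MEB = 92.69 - 1.20Q.
Set SMB = MC: 92.69 - 1.20Q = 59.08 + 2.20Q → Q* = 9.8853.
The Pigouvian subsidy equals MEB at Q*: 16.31 + 1.34×9.8853 = 29.5563.

subsidy = 29.56 per unit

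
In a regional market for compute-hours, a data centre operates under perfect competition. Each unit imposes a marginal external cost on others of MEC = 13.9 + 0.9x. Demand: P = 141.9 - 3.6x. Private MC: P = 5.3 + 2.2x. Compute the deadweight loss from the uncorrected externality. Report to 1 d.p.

Market equilibrium (private): 5.3 + 2.2x = 141.9 - 3.6x → x_m = 23.5517.
Social marginal cost = private MC + MEC = 19.2 + 3.1x.
Set SMC = demand: 19.2 + 3.1x = 141.9 - 3.6x → x* = 18.3134.
Height of the DWL triangle at x_m is SMC(x_m) − demand(x_m) = MEC(x_m) = 35.0966.
DWL = ½ × 5.2383 × 35.0966 = 91.9233.

DWL = 91.9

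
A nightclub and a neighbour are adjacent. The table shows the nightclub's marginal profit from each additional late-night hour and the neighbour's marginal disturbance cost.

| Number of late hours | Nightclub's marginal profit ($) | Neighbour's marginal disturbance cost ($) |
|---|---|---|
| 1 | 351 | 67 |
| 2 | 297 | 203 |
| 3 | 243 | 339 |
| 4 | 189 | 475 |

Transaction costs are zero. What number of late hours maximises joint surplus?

Bargaining reaches the level where marginal profit last exceeds marginal disturbance cost.
That holds through level 2 (297 ≥ 203) but not at 3 (243 < 339).

2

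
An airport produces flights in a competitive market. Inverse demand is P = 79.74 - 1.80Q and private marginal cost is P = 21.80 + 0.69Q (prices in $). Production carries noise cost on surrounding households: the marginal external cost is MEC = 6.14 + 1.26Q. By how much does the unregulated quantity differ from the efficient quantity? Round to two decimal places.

9.46 units

Market equilibrium (private): 21.80 + 0.69Q = 79.74 - 1.80Q → Q_m = 23.2691.
Social marginal cost = private MC + MEC = 27.94 + 1.95Q.
Set SMC = demand: 27.94 + 1.95Q = 79.74 - 1.80Q → Q* = 13.8133.
Gap = |23.2691 − 13.8133| = 9.4558.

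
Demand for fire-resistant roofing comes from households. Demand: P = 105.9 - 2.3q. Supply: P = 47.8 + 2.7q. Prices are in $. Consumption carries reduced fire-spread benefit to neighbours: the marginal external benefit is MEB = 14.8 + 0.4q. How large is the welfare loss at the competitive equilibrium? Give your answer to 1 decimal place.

DWL = $41.1

Market equilibrium (private): 47.8 + 2.7q = 105.9 - 2.3q → q_m = 11.6200.
Social marginal benefit = demand + MEB = 120.7 - 1.9q.
Set SMB = MC: 120.7 - 1.9q = 47.8 + 2.7q → q* = 15.8478.
Height of the DWL triangle at q_m is SMB(q_m) − MC(q_m) = MEB(q_m) = 19.4480.
DWL = ½ × 4.2278 × 19.4480 = 41.1111.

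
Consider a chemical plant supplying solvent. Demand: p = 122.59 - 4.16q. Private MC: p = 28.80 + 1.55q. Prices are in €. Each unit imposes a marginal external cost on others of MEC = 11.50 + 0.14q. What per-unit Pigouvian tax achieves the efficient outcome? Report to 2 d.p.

tax = €13.47 per unit

Social marginal cost = private MC + MEC = 40.30 + 1.69q.
Set SMC = demand: 40.30 + 1.69q = 122.59 - 4.16q → q* = 14.0667.
The Pigouvian tax equals MEC at q*: 11.50 + 0.14×14.0667 = 13.4693.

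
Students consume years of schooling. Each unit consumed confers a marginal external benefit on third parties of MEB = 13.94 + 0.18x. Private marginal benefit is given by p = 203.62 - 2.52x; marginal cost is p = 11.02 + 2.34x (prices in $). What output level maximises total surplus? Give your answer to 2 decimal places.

x* = 44.13

Social marginal benefit = demand + MEB = 217.56 - 2.34x.
Set SMB = MC: 217.56 - 2.34x = 11.02 + 2.34x → x* = 44.1325.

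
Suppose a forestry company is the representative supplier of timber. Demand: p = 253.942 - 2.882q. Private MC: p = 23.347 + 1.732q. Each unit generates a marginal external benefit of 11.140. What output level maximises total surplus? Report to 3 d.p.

Social marginal cost = private MC − MEB = 12.207 + 1.732q.
Set SMC = demand: 12.207 + 1.732q = 253.942 - 2.882q → q* = 52.3916.

q* = 52.392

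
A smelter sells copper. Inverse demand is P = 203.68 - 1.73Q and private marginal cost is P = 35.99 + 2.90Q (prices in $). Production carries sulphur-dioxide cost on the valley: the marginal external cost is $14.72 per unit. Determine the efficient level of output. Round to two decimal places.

Q* = 33.04

Social marginal cost = private MC + MEC = 50.71 + 2.90Q.
Set SMC = demand: 50.71 + 2.90Q = 203.68 - 1.73Q → Q* = 33.0389.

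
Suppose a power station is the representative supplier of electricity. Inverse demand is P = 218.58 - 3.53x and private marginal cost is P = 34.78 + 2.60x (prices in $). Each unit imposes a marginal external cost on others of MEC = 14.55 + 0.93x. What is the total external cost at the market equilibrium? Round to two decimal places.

$854.31

Market equilibrium (private): 34.78 + 2.60x = 218.58 - 3.53x → x_m = 29.9837.
Total external cost = ∫₀^{x_m} (14.55 + 0.93x) dx = 14.55×29.9837 + ½×0.93×29.9837² = 854.3082.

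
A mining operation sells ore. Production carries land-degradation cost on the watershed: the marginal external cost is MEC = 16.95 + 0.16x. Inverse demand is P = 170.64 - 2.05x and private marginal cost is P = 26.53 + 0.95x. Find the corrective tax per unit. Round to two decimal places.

tax = 23.39 per unit

Social marginal cost = private MC + MEC = 43.48 + 1.11x.
Set SMC = demand: 43.48 + 1.11x = 170.64 - 2.05x → x* = 40.2405.
The Pigouvian tax equals MEC at x*: 16.95 + 0.16×40.2405 = 23.3885.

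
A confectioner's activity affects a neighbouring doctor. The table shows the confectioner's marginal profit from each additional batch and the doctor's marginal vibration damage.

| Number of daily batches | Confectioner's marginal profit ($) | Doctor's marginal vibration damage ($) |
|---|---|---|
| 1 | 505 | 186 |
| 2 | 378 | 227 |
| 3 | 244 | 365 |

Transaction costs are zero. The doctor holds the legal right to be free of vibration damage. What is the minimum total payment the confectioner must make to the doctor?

$413

Efficient level: marginal profit ≥ marginal vibration damage through level 2, so k* = 2.
With the doctor holding the right, the confectioner must at least compensate total damage at k*: 186 + 227 = 413.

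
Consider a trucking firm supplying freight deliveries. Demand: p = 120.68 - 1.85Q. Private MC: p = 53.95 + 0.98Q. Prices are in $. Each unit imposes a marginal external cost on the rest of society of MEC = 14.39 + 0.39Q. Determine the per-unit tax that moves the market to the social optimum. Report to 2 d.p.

tax = $20.73 per unit

Social marginal cost = private MC + MEC = 68.34 + 1.37Q.
Set SMC = demand: 68.34 + 1.37Q = 120.68 - 1.85Q → Q* = 16.2547.
The Pigouvian tax equals MEC at Q*: 14.39 + 0.39×16.2547 = 20.7293.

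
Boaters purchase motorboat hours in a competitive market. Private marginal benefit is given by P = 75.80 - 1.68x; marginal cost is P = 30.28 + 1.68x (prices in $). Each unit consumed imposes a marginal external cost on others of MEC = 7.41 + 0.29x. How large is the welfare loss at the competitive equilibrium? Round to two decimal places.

DWL = $17.61

Market equilibrium (private): 30.28 + 1.68x = 75.80 - 1.68x → x_m = 13.5476.
Social marginal benefit = demand − MEC = 68.39 - 1.97x.
Set SMB = MC: 68.39 - 1.97x = 30.28 + 1.68x → x* = 10.4411.
The welfare-loss triangle has base |x_m − x*| and height MEC(x_m) (the vertical gap between SMB and MC is zero at x* and MEC at x_m).
DWL = ½ × 3.1065 × 11.3388 = 17.6120.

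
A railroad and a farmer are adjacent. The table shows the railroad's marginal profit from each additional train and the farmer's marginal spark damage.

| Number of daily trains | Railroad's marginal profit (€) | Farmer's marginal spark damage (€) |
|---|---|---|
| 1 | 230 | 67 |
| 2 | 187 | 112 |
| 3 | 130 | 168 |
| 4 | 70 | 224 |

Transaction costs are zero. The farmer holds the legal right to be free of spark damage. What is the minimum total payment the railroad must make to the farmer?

Efficient level: marginal profit ≥ marginal spark damage through level 2, so k* = 2.
With the farmer holding the right, the railroad must at least compensate total damage at k*: 67 + 112 = 179.

€179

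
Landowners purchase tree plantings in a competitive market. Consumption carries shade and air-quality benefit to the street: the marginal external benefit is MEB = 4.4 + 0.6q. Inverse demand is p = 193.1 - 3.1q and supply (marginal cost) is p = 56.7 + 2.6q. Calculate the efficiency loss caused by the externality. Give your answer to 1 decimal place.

Market equilibrium (private): 56.7 + 2.6q = 193.1 - 3.1q → q_m = 23.9298.
Social marginal benefit = demand + MEB = 197.5 - 2.5q.
Set SMB = MC: 197.5 - 2.5q = 56.7 + 2.6q → q* = 27.6078.
The loss is the area between SMB and MC from q* to q_m; with linear curves that's a triangle of height MEB(q_m).
DWL = ½ × 3.6780 × 18.7579 = 34.4958.

DWL = 34.5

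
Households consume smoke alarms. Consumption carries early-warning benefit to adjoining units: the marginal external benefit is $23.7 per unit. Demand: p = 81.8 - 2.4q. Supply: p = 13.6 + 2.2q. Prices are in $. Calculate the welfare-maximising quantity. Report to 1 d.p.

q* = 20.0

Social marginal benefit = demand + MEB = 105.5 - 2.4q.
Set SMB = MC: 105.5 - 2.4q = 13.6 + 2.2q → q* = 19.9783.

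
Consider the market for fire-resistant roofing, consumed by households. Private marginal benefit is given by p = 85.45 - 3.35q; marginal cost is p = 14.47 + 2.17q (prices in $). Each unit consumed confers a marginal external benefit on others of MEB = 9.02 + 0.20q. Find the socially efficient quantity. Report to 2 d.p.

Social marginal benefit = demand + MEB = 94.47 - 3.15q.
Set SMB = MC: 94.47 - 3.15q = 14.47 + 2.17q → q* = 15.0376.

q* = 15.04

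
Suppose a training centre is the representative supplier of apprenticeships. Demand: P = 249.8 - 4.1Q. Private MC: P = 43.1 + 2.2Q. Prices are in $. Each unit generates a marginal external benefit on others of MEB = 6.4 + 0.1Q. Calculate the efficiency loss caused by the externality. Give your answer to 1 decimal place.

DWL = $7.6

Market equilibrium (private): 43.1 + 2.2Q = 249.8 - 4.1Q → Q_m = 32.8095.
Social marginal cost = private MC − MEB = 36.7 + 2.1Q.
Set SMC = demand: 36.7 + 2.1Q = 249.8 - 4.1Q → Q* = 34.3710.
Between Q* and Q_m the wedge demand − SMC runs linearly from 0 to MEB(Q_m), so the loss is a triangle.
DWL = ½ × 1.5615 × 9.6810 = 7.5584.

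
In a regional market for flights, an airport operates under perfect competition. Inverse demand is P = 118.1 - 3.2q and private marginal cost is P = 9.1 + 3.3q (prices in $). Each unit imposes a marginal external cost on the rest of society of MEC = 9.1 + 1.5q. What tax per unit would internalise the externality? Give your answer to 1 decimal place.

tax = $27.8 per unit

Social marginal cost = private MC + MEC = 18.2 + 4.8q.
Set SMC = demand: 18.2 + 4.8q = 118.1 - 3.2q → q* = 12.4875.
The Pigouvian tax equals MEC at q*: 9.1 + 1.5×12.4875 = 27.8313.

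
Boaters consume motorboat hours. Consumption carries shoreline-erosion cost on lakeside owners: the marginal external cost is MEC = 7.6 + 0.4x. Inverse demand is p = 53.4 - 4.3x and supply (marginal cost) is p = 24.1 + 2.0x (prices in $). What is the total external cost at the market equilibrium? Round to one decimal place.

$39.7

Market equilibrium (private): 24.1 + 2.0x = 53.4 - 4.3x → x_m = 4.6508.
Total external cost = ∫₀^{x_m} (7.6 + 0.4x) dx = 7.6×4.6508 + ½×0.4×4.6508² = 39.6721.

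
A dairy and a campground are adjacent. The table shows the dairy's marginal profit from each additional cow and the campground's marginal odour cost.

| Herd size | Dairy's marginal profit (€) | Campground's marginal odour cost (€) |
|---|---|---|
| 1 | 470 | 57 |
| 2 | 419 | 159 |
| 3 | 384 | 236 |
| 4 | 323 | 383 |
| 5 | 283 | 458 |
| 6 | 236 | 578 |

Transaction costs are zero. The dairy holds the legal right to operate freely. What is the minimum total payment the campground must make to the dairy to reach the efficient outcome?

€842

Left alone the dairy would choose level 6 (marginal profit stays positive).
Efficient level: k* = 3 (marginal profit ≥ marginal odour cost through 3).
The campground must at least cover the dairy's forgone profit from cutting 6→3: 323 + 283 + 236 = 842.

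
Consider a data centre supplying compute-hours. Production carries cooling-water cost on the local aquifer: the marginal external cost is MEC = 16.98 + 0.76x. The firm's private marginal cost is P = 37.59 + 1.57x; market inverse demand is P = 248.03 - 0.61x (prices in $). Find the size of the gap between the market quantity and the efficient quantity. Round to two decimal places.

30.73 units

Market equilibrium (private): 37.59 + 1.57x = 248.03 - 0.61x → x_m = 96.5321.
Social marginal cost = private MC + MEC = 54.57 + 2.33x.
Set SMC = demand: 54.57 + 2.33x = 248.03 - 0.61x → x* = 65.8027.
Gap = |96.5321 − 65.8027| = 30.7294.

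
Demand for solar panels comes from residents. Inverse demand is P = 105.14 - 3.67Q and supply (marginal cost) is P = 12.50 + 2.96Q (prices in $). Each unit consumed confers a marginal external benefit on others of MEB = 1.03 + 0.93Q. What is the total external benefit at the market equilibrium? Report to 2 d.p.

Market equilibrium (private): 12.50 + 2.96Q = 105.14 - 3.67Q → Q_m = 13.9729.
Total external benefit = ∫₀^{Q_m} (1.03 + 0.93Q) dQ = 1.03×13.9729 + ½×0.93×13.9729² = 105.1796.

$105.18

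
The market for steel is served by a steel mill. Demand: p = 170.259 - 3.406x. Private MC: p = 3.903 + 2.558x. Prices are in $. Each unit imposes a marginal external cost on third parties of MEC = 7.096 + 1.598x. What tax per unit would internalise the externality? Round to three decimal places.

Social marginal cost = private MC + MEC = 10.999 + 4.156x.
Set SMC = demand: 10.999 + 4.156x = 170.259 - 3.406x → x* = 21.0606.
The Pigouvian tax equals MEC at x*: 7.096 + 1.598×21.0606 = 40.7508.

tax = $40.751 per unit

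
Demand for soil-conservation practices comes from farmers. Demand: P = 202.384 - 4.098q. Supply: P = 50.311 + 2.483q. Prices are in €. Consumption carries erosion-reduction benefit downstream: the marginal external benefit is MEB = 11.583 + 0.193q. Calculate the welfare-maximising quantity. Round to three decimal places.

q* = 25.619

Social marginal benefit = demand + MEB = 213.967 - 3.905q.
Set SMB = MC: 213.967 - 3.905q = 50.311 + 2.483q → q* = 25.6193.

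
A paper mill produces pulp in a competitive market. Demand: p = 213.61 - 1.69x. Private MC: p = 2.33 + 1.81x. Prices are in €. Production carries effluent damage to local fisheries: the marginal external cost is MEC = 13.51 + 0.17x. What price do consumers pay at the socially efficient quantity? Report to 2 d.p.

Social marginal cost = private MC + MEC = 15.84 + 1.98x.
Set SMC = demand: 15.84 + 1.98x = 213.61 - 1.69x → x* = 53.8883.
Consumer price on the demand curve at x*: 213.61 − 1.69×53.8883 = 122.5388.

P = €122.54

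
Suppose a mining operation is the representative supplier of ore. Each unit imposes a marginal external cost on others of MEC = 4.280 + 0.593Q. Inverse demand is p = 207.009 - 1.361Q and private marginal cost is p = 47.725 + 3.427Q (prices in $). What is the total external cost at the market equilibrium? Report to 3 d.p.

Market equilibrium (private): 47.725 + 3.427Q = 207.009 - 1.361Q → Q_m = 33.2673.
Total external cost = ∫₀^{Q_m} (4.280 + 0.593Q) dQ = 4.280×33.2673 + ½×0.593×33.2673² = 470.5245.

$470.525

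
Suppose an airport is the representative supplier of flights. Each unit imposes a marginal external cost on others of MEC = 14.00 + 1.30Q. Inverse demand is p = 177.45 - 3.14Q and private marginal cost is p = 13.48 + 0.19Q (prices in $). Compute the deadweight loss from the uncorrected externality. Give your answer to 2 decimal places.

DWL = $657.23

Market equilibrium (private): 13.48 + 0.19Q = 177.45 - 3.14Q → Q_m = 49.2402.
Social marginal cost = private MC + MEC = 27.48 + 1.49Q.
Set SMC = demand: 27.48 + 1.49Q = 177.45 - 3.14Q → Q* = 32.3909.
The loss is the area between SMC and demand from Q* to Q_m; with linear curves that's a triangle of height MEC(Q_m).
DWL = ½ × 16.8493 × 78.0123 = 657.2263.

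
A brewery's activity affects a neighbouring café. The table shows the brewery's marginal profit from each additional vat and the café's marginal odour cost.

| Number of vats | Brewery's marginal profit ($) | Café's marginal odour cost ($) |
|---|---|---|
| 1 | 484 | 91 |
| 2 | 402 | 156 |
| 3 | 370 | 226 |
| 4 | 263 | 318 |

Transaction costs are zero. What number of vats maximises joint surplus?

3

Bargaining reaches the level where marginal profit last exceeds marginal odour cost.
That holds through level 3 (370 ≥ 226) but not at 4 (263 < 318).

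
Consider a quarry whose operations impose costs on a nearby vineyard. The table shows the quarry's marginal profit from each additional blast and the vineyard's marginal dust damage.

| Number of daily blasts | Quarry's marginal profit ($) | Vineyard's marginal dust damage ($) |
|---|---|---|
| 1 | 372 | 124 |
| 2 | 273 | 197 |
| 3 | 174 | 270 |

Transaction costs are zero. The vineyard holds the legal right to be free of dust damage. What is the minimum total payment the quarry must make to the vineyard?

$321

Efficient level: marginal profit ≥ marginal dust damage through level 2, so k* = 2.
With the vineyard holding the right, the quarry must at least compensate total damage at k*: 124 + 197 = 321.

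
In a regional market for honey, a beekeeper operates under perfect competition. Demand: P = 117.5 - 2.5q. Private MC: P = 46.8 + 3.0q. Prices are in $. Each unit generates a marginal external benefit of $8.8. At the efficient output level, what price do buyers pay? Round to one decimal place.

P = $81.4

Social marginal cost = private MC − MEB = 38.0 + 3.0q.
Set SMC = demand: 38.0 + 3.0q = 117.5 - 2.5q → q* = 14.4545.
Consumer price on the demand curve at q*: 117.5 − 2.5×14.4545 = 81.3638.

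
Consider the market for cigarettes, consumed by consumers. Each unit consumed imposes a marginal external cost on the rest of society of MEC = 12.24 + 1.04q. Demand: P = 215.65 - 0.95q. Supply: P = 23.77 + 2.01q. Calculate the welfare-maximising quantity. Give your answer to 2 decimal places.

q* = 44.91

Social marginal benefit = demand − MEC = 203.41 - 1.99q.
Set SMB = MC: 203.41 - 1.99q = 23.77 + 2.01q → q* = 44.9100.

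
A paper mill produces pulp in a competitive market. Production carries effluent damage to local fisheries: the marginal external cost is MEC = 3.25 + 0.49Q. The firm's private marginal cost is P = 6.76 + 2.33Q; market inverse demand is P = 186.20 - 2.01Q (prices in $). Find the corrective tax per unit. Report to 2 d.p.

tax = $21.12 per unit

Social marginal cost = private MC + MEC = 10.01 + 2.82Q.
Set SMC = demand: 10.01 + 2.82Q = 186.20 - 2.01Q → Q* = 36.4783.
The Pigouvian tax equals MEC at Q*: 3.25 + 0.49×36.4783 = 21.1244.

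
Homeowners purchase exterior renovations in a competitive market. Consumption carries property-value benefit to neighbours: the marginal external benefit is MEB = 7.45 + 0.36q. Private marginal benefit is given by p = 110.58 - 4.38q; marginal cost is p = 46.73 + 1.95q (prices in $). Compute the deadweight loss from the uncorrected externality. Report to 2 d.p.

Market equilibrium (private): 46.73 + 1.95q = 110.58 - 4.38q → q_m = 10.0869.
Social marginal benefit = demand + MEB = 118.03 - 4.02q.
Set SMB = MC: 118.03 - 4.02q = 46.73 + 1.95q → q* = 11.9430.
The welfare-loss triangle has base |q_m − q*| and height MEB(q_m) (the vertical gap between SMB and MC is zero at q* and MEB at q_m).
DWL = ½ × 1.8561 × 11.0813 = 10.2840.

DWL = $10.28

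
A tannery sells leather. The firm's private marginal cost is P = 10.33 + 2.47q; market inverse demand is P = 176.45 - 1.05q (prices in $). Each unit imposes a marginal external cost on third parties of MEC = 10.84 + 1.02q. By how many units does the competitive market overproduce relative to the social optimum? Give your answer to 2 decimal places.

Market equilibrium (private): 10.33 + 2.47q = 176.45 - 1.05q → q_m = 47.1932.
Social marginal cost = private MC + MEC = 21.17 + 3.49q.
Set SMC = demand: 21.17 + 3.49q = 176.45 - 1.05q → q* = 34.2026.
Gap = |47.1932 − 34.2026| = 12.9906.

12.99 units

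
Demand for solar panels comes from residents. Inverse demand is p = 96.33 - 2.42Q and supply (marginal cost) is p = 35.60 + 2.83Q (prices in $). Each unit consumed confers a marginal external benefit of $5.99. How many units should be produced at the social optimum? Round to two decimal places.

Q* = 12.71

Social marginal benefit = demand + MEB = 102.32 - 2.42Q.
Set SMB = MC: 102.32 - 2.42Q = 35.60 + 2.83Q → Q* = 12.7086.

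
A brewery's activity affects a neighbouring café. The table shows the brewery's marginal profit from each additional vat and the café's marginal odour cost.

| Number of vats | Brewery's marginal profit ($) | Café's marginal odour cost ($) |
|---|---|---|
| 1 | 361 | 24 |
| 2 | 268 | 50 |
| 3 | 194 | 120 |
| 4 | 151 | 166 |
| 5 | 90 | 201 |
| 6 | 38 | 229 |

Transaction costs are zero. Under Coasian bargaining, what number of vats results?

Bargaining reaches the level where marginal profit last exceeds marginal odour cost.
That holds through level 3 (194 ≥ 120) but not at 4 (151 < 166).

3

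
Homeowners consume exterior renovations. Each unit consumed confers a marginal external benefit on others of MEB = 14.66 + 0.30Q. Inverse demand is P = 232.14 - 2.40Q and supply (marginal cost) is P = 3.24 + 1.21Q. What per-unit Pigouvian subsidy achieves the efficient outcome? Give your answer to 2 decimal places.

subsidy = 36.73 per unit

Social marginal benefit = demand + MEB = 246.80 - 2.10Q.
Set SMB = MC: 246.80 - 2.10Q = 3.24 + 1.21Q → Q* = 73.5831.
The Pigouvian subsidy equals MEB at Q*: 14.66 + 0.30×73.5831 = 36.7349.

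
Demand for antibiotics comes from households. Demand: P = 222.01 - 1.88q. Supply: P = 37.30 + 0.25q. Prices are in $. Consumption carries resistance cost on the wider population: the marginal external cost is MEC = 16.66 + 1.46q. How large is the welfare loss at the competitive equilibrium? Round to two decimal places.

Market equilibrium (private): 37.30 + 0.25q = 222.01 - 1.88q → q_m = 86.7183.
Social marginal benefit = demand − MEC = 205.35 - 3.34q.
Set SMB = MC: 205.35 - 3.34q = 37.30 + 0.25q → q* = 46.8106.
Height of the DWL triangle at q_m is MC(q_m) − SMB(q_m) = MEC(q_m) = 143.2687.
DWL = ½ × 39.9077 × 143.2687 = 2858.7621.

DWL = $2858.76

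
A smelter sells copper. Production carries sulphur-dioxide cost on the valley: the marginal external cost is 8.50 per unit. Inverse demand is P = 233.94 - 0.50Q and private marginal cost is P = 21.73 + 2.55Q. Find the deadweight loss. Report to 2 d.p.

DWL = 11.84

Market equilibrium (private): 21.73 + 2.55Q = 233.94 - 0.50Q → Q_m = 69.5770.
Social marginal cost = private MC + MEC = 30.23 + 2.55Q.
Set SMC = demand: 30.23 + 2.55Q = 233.94 - 0.50Q → Q* = 66.7902.
The loss is the area between SMC and demand from Q* to Q_m; with linear curves that's a triangle of height MEC(Q_m).
DWL = ½ × 2.7868 × 8.5000 = 11.8439.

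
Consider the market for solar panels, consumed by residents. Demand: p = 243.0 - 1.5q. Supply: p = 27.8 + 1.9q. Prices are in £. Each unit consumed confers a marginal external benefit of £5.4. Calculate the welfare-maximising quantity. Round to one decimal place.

Social marginal benefit = demand + MEB = 248.4 - 1.5q.
Set SMB = MC: 248.4 - 1.5q = 27.8 + 1.9q → q* = 64.8824.

q* = 64.9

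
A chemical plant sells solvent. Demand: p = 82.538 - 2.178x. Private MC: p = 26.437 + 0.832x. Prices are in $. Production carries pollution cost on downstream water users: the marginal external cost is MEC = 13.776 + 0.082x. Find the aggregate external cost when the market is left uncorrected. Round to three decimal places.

$271.003

Market equilibrium (private): 26.437 + 0.832x = 82.538 - 2.178x → x_m = 18.6382.
Total external cost = ∫₀^{x_m} (13.776 + 0.082x) dx = 13.776×18.6382 + ½×0.082×18.6382² = 271.0025.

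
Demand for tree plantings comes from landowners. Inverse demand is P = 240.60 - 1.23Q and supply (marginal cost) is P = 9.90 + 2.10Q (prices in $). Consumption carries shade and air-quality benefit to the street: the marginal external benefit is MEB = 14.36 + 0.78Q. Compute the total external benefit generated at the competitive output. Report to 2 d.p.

Market equilibrium (private): 9.90 + 2.10Q = 240.60 - 1.23Q → Q_m = 69.2793.
Total external benefit = ∫₀^{Q_m} (14.36 + 0.78Q) dQ = 14.36×69.2793 + ½×0.78×69.2793² = 2866.7031.

$2866.70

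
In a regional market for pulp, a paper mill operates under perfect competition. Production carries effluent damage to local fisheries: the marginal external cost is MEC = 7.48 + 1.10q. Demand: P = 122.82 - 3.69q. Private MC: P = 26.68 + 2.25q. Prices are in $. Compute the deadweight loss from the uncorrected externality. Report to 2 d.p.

Market equilibrium (private): 26.68 + 2.25q = 122.82 - 3.69q → q_m = 16.1852.
Social marginal cost = private MC + MEC = 34.16 + 3.35q.
Set SMC = demand: 34.16 + 3.35q = 122.82 - 3.69q → q* = 12.5938.
The loss is the area between SMC and demand from q* to q_m; with linear curves that's a triangle of height MEC(q_m).
DWL = ½ × 3.5914 × 25.2837 = 45.4019.

DWL = $45.40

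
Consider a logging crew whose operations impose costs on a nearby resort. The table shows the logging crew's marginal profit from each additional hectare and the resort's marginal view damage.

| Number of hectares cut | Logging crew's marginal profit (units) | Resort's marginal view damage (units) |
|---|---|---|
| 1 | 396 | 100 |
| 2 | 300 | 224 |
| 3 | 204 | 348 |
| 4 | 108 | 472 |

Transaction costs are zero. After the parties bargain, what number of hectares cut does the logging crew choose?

2

Bargaining reaches the level where marginal profit last exceeds marginal view damage.
That holds through level 2 (300 ≥ 224) but not at 3 (204 < 348).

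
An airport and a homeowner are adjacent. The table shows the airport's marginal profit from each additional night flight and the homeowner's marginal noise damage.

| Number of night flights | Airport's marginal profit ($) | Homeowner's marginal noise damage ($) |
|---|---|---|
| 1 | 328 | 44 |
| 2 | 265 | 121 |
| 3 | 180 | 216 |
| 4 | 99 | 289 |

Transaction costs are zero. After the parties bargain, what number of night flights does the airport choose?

Bargaining reaches the level where marginal profit last exceeds marginal noise damage.
That holds through level 2 (265 ≥ 121) but not at 3 (180 < 216).

2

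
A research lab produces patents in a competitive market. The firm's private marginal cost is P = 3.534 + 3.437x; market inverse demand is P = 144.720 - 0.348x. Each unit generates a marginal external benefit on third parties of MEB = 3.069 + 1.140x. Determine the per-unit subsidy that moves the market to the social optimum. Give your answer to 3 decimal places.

Social marginal cost = private MC − MEB = 0.465 + 2.297x.
Set SMC = demand: 0.465 + 2.297x = 144.720 - 0.348x → x* = 54.5388.
The Pigouvian subsidy equals MEB at x*: 3.069 + 1.140×54.5388 = 65.2432.

subsidy = 65.243 per unit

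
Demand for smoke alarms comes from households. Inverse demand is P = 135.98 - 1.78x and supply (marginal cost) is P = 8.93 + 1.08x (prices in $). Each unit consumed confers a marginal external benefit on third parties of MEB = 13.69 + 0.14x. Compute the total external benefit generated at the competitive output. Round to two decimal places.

$746.29

Market equilibrium (private): 8.93 + 1.08x = 135.98 - 1.78x → x_m = 44.4231.
Total external benefit = ∫₀^{x_m} (13.69 + 0.14x) dx = 13.69×44.4231 + ½×0.14×44.4231² = 746.2911.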